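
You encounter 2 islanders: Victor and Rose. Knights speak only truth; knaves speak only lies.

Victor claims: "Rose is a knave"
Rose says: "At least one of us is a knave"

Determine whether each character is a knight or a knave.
Victor is a knave.
Rose is a knight.

Verification:
- Victor (knave) says "Rose is a knave" - this is FALSE (a lie) because Rose is a knight.
- Rose (knight) says "At least one of us is a knave" - this is TRUE because Victor is a knave.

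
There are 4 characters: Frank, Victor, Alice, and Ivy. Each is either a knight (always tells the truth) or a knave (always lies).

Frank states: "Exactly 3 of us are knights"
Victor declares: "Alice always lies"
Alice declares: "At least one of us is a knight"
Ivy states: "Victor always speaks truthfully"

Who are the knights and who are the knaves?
Frank is a knave.
Victor is a knave.
Alice is a knight.
Ivy is a knave.

Verification:
- Frank (knave) says "Exactly 3 of us are knights" - this is FALSE (a lie) because there are 1 knights.
- Victor (knave) says "Alice always lies" - this is FALSE (a lie) because Alice is a knight.
- Alice (knight) says "At least one of us is a knight" - this is TRUE because Alice is a knight.
- Ivy (knave) says "Victor always speaks truthfully" - this is FALSE (a lie) because Victor is a knave.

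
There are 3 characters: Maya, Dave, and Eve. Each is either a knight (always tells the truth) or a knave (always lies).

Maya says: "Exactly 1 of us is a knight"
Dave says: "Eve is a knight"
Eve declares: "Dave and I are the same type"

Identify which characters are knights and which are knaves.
Maya is a knave.
Dave is a knight.
Eve is a knight.

Verification:
- Maya (knave) says "Exactly 1 of us is a knight" - this is FALSE (a lie) because there are 2 knights.
- Dave (knight) says "Eve is a knight" - this is TRUE because Eve is a knight.
- Eve (knight) says "Dave and I are the same type" - this is TRUE because Eve is a knight and Dave is a knight.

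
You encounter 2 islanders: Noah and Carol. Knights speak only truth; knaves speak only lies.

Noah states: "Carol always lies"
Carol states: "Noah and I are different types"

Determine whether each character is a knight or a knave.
Noah is a knave.
Carol is a knight.

Verification:
- Noah (knave) says "Carol always lies" - this is FALSE (a lie) because Carol is a knight.
- Carol (knight) says "Noah and I are different types" - this is TRUE because Carol is a knight and Noah is a knave.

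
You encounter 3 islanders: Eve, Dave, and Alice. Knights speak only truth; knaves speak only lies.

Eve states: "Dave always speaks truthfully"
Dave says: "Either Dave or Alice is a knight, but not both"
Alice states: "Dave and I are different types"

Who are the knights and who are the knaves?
Eve is a knave.
Dave is a knave.
Alice is a knave.

Verification:
- Eve (knave) says "Dave always speaks truthfully" - this is FALSE (a lie) because Dave is a knave.
- Dave (knave) says "Either Dave or Alice is a knight, but not both" - this is FALSE (a lie) because Dave is a knave and Alice is a knave.
- Alice (knave) says "Dave and I are different types" - this is FALSE (a lie) because Alice is a knave and Dave is a knave.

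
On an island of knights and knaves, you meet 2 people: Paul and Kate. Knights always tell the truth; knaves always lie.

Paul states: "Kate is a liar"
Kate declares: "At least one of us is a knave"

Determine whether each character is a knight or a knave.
Paul is a knave.
Kate is a knight.

Verification:
- Paul (knave) says "Kate is a liar" - this is FALSE (a lie) because Kate is a knight.
- Kate (knight) says "At least one of us is a knave" - this is TRUE because Paul is a knave.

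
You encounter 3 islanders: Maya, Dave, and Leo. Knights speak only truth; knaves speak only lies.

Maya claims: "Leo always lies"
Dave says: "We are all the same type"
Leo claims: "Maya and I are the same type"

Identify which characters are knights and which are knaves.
Maya is a knight.
Dave is a knave.
Leo is a knave.

Verification:
- Maya (knight) says "Leo always lies" - this is TRUE because Leo is a knave.
- Dave (knave) says "We are all the same type" - this is FALSE (a lie) because Maya is a knight and Dave and Leo are knaves.
- Leo (knave) says "Maya and I are the same type" - this is FALSE (a lie) because Leo is a knave and Maya is a knight.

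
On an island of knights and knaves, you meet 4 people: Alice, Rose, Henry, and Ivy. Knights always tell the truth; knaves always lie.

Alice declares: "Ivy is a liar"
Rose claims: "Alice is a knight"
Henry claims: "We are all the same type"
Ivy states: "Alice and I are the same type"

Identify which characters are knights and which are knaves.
Alice is a knight.
Rose is a knight.
Henry is a knave.
Ivy is a knave.

Verification:
- Alice (knight) says "Ivy is a liar" - this is TRUE because Ivy is a knave.
- Rose (knight) says "Alice is a knight" - this is TRUE because Alice is a knight.
- Henry (knave) says "We are all the same type" - this is FALSE (a lie) because Alice and Rose are knights and Henry and Ivy are knaves.
- Ivy (knave) says "Alice and I are the same type" - this is FALSE (a lie) because Ivy is a knave and Alice is a knight.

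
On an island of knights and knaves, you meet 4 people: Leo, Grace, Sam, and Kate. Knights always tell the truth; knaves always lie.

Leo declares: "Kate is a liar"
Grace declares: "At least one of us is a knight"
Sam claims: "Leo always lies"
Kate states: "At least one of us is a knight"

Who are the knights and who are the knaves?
Leo is a knave.
Grace is a knight.
Sam is a knight.
Kate is a knight.

Verification:
- Leo (knave) says "Kate is a liar" - this is FALSE (a lie) because Kate is a knight.
- Grace (knight) says "At least one of us is a knight" - this is TRUE because Grace, Sam, and Kate are knights.
- Sam (knight) says "Leo always lies" - this is TRUE because Leo is a knave.
- Kate (knight) says "At least one of us is a knight" - this is TRUE because Grace, Sam, and Kate are knights.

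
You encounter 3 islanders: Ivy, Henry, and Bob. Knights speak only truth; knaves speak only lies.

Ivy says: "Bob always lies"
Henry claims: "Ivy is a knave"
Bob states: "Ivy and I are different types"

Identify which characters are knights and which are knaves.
Ivy is a knave.
Henry is a knight.
Bob is a knight.

Verification:
- Ivy (knave) says "Bob always lies" - this is FALSE (a lie) because Bob is a knight.
- Henry (knight) says "Ivy is a knave" - this is TRUE because Ivy is a knave.
- Bob (knight) says "Ivy and I are different types" - this is TRUE because Bob is a knight and Ivy is a knave.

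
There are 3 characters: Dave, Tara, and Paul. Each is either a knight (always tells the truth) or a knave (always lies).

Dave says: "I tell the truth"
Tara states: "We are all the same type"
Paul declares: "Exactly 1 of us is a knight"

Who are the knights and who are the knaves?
Dave is a knave.
Tara is a knave.
Paul is a knight.

Verification:
- Dave (knave) says "I tell the truth" - this is FALSE (a lie) because Dave is a knave.
- Tara (knave) says "We are all the same type" - this is FALSE (a lie) because Paul is a knight and Dave and Tara are knaves.
- Paul (knight) says "Exactly 1 of us is a knight" - this is TRUE because there are 1 knights.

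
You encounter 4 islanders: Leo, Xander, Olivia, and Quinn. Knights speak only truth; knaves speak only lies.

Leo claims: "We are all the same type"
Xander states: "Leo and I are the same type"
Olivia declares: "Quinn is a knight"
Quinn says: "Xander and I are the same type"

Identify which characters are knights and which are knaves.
Leo is a knight.
Xander is a knight.
Olivia is a knight.
Quinn is a knight.

Verification:
- Leo (knight) says "We are all the same type" - this is TRUE because Leo, Xander, Olivia, and Quinn are knights.
- Xander (knight) says "Leo and I are the same type" - this is TRUE because Xander is a knight and Leo is a knight.
- Olivia (knight) says "Quinn is a knight" - this is TRUE because Quinn is a knight.
- Quinn (knight) says "Xander and I are the same type" - this is TRUE because Quinn is a knight and Xander is a knight.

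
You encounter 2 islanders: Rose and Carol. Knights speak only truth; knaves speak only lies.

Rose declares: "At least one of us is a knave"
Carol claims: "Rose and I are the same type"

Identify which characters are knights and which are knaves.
Rose is a knight.
Carol is a knave.

Verification:
- Rose (knight) says "At least one of us is a knave" - this is TRUE because Carol is a knave.
- Carol (knave) says "Rose and I are the same type" - this is FALSE (a lie) because Carol is a knave and Rose is a knight.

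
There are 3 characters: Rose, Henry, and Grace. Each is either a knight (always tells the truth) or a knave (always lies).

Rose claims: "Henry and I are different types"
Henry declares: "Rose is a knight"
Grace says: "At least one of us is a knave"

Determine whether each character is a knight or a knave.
Rose is a knave.
Henry is a knave.
Grace is a knight.

Verification:
- Rose (knave) says "Henry and I are different types" - this is FALSE (a lie) because Rose is a knave and Henry is a knave.
- Henry (knave) says "Rose is a knight" - this is FALSE (a lie) because Rose is a knave.
- Grace (knight) says "At least one of us is a knave" - this is TRUE because Rose and Henry are knaves.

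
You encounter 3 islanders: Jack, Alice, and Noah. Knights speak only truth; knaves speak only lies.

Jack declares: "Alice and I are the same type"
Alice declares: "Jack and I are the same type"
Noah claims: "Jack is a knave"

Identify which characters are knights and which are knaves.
Jack is a knight.
Alice is a knight.
Noah is a knave.

Verification:
- Jack (knight) says "Alice and I are the same type" - this is TRUE because Jack is a knight and Alice is a knight.
- Alice (knight) says "Jack and I are the same type" - this is TRUE because Alice is a knight and Jack is a knight.
- Noah (knave) says "Jack is a knave" - this is FALSE (a lie) because Jack is a knight.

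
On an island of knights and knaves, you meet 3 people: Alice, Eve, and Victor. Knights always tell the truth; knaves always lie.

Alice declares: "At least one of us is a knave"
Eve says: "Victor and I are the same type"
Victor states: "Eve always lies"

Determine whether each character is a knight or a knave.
Alice is a knight.
Eve is a knave.
Victor is a knight.

Verification:
- Alice (knight) says "At least one of us is a knave" - this is TRUE because Eve is a knave.
- Eve (knave) says "Victor and I are the same type" - this is FALSE (a lie) because Eve is a knave and Victor is a knight.
- Victor (knight) says "Eve always lies" - this is TRUE because Eve is a knave.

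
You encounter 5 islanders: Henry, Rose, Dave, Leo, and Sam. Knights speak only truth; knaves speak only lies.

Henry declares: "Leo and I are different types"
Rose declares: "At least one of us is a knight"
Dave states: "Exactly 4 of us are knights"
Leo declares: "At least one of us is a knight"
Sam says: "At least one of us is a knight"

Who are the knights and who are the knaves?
Henry is a knave.
Rose is a knave.
Dave is a knave.
Leo is a knave.
Sam is a knave.

Verification:
- Henry (knave) says "Leo and I are different types" - this is FALSE (a lie) because Henry is a knave and Leo is a knave.
- Rose (knave) says "At least one of us is a knight" - this is FALSE (a lie) because no one is a knight.
- Dave (knave) says "Exactly 4 of us are knights" - this is FALSE (a lie) because there are 0 knights.
- Leo (knave) says "At least one of us is a knight" - this is FALSE (a lie) because no one is a knight.
- Sam (knave) says "At least one of us is a knight" - this is FALSE (a lie) because no one is a knight.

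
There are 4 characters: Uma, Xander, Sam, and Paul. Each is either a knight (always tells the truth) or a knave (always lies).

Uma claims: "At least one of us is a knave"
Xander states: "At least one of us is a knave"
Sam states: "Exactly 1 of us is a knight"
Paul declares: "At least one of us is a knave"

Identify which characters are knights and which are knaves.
Uma is a knight.
Xander is a knight.
Sam is a knave.
Paul is a knight.

Verification:
- Uma (knight) says "At least one of us is a knave" - this is TRUE because Sam is a knave.
- Xander (knight) says "At least one of us is a knave" - this is TRUE because Sam is a knave.
- Sam (knave) says "Exactly 1 of us is a knight" - this is FALSE (a lie) because there are 3 knights.
- Paul (knight) says "At least one of us is a knave" - this is TRUE because Sam is a knave.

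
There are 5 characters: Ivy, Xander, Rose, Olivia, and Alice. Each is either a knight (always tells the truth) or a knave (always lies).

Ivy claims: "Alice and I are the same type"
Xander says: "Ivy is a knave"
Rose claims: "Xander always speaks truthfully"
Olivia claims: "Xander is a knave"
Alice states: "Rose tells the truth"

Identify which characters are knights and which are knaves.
Ivy is a knave.
Xander is a knight.
Rose is a knight.
Olivia is a knave.
Alice is a knight.

Verification:
- Ivy (knave) says "Alice and I are the same type" - this is FALSE (a lie) because Ivy is a knave and Alice is a knight.
- Xander (knight) says "Ivy is a knave" - this is TRUE because Ivy is a knave.
- Rose (knight) says "Xander always speaks truthfully" - this is TRUE because Xander is a knight.
- Olivia (knave) says "Xander is a knave" - this is FALSE (a lie) because Xander is a knight.
- Alice (knight) says "Rose tells the truth" - this is TRUE because Rose is a knight.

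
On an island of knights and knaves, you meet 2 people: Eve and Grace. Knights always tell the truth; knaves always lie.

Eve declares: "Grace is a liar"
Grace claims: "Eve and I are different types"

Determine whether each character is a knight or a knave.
Eve is a knave.
Grace is a knight.

Verification:
- Eve (knave) says "Grace is a liar" - this is FALSE (a lie) because Grace is a knight.
- Grace (knight) says "Eve and I are different types" - this is TRUE because Grace is a knight and Eve is a knave.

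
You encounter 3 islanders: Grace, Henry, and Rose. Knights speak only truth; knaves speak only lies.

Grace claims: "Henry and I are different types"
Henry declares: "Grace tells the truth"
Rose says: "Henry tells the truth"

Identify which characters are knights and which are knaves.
Grace is a knave.
Henry is a knave.
Rose is a knave.

Verification:
- Grace (knave) says "Henry and I are different types" - this is FALSE (a lie) because Grace is a knave and Henry is a knave.
- Henry (knave) says "Grace tells the truth" - this is FALSE (a lie) because Grace is a knave.
- Rose (knave) says "Henry tells the truth" - this is FALSE (a lie) because Henry is a knave.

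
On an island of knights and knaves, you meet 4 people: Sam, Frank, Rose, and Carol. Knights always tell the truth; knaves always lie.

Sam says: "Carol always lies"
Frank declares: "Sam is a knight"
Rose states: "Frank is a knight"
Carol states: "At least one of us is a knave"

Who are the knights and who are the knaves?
Sam is a knave.
Frank is a knave.
Rose is a knave.
Carol is a knight.

Verification:
- Sam (knave) says "Carol always lies" - this is FALSE (a lie) because Carol is a knight.
- Frank (knave) says "Sam is a knight" - this is FALSE (a lie) because Sam is a knave.
- Rose (knave) says "Frank is a knight" - this is FALSE (a lie) because Frank is a knave.
- Carol (knight) says "At least one of us is a knave" - this is TRUE because Sam, Frank, and Rose are knaves.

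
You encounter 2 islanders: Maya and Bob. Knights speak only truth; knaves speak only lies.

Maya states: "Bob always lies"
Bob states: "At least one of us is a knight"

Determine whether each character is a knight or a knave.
Maya is a knave.
Bob is a knight.

Verification:
- Maya (knave) says "Bob always lies" - this is FALSE (a lie) because Bob is a knight.
- Bob (knight) says "At least one of us is a knight" - this is TRUE because Bob is a knight.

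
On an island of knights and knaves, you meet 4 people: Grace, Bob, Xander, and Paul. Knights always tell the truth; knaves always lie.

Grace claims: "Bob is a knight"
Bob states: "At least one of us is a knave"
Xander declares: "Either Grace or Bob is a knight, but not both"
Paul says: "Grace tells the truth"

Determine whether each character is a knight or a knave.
Grace is a knight.
Bob is a knight.
Xander is a knave.
Paul is a knight.

Verification:
- Grace (knight) says "Bob is a knight" - this is TRUE because Bob is a knight.
- Bob (knight) says "At least one of us is a knave" - this is TRUE because Xander is a knave.
- Xander (knave) says "Either Grace or Bob is a knight, but not both" - this is FALSE (a lie) because Grace is a knight and Bob is a knight.
- Paul (knight) says "Grace tells the truth" - this is TRUE because Grace is a knight.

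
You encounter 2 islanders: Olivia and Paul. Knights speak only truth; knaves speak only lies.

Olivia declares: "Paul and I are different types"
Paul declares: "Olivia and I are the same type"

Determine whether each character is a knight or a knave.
Olivia is a knight.
Paul is a knave.

Verification:
- Olivia (knight) says "Paul and I are different types" - this is TRUE because Olivia is a knight and Paul is a knave.
- Paul (knave) says "Olivia and I are the same type" - this is FALSE (a lie) because Paul is a knave and Olivia is a knight.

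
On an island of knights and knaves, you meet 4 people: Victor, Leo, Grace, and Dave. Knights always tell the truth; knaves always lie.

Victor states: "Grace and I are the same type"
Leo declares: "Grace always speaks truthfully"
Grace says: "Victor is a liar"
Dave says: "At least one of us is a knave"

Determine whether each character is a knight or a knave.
Victor is a knave.
Leo is a knight.
Grace is a knight.
Dave is a knight.

Verification:
- Victor (knave) says "Grace and I are the same type" - this is FALSE (a lie) because Victor is a knave and Grace is a knight.
- Leo (knight) says "Grace always speaks truthfully" - this is TRUE because Grace is a knight.
- Grace (knight) says "Victor is a liar" - this is TRUE because Victor is a knave.
- Dave (knight) says "At least one of us is a knave" - this is TRUE because Victor is a knave.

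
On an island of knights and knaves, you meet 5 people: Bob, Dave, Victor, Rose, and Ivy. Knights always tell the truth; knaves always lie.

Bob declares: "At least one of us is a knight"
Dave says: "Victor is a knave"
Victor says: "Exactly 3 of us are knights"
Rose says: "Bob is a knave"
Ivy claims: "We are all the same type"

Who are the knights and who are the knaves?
Bob is a knight.
Dave is a knight.
Victor is a knave.
Rose is a knave.
Ivy is a knave.

Verification:
- Bob (knight) says "At least one of us is a knight" - this is TRUE because Bob and Dave are knights.
- Dave (knight) says "Victor is a knave" - this is TRUE because Victor is a knave.
- Victor (knave) says "Exactly 3 of us are knights" - this is FALSE (a lie) because there are 2 knights.
- Rose (knave) says "Bob is a knave" - this is FALSE (a lie) because Bob is a knight.
- Ivy (knave) says "We are all the same type" - this is FALSE (a lie) because Bob and Dave are knights and Victor, Rose, and Ivy are knaves.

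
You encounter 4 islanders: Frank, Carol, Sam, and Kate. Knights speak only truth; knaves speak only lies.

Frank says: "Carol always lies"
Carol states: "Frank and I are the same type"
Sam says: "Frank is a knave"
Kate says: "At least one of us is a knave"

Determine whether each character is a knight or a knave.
Frank is a knight.
Carol is a knave.
Sam is a knave.
Kate is a knight.

Verification:
- Frank (knight) says "Carol always lies" - this is TRUE because Carol is a knave.
- Carol (knave) says "Frank and I are the same type" - this is FALSE (a lie) because Carol is a knave and Frank is a knight.
- Sam (knave) says "Frank is a knave" - this is FALSE (a lie) because Frank is a knight.
- Kate (knight) says "At least one of us is a knave" - this is TRUE because Carol and Sam are knaves.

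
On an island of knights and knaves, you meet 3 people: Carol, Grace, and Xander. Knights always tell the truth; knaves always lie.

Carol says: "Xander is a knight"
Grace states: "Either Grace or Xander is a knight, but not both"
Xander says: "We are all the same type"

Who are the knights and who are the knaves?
Carol is a knave.
Grace is a knight.
Xander is a knave.

Verification:
- Carol (knave) says "Xander is a knight" - this is FALSE (a lie) because Xander is a knave.
- Grace (knight) says "Either Grace or Xander is a knight, but not both" - this is TRUE because Grace is a knight and Xander is a knave.
- Xander (knave) says "We are all the same type" - this is FALSE (a lie) because Grace is a knight and Carol and Xander are knaves.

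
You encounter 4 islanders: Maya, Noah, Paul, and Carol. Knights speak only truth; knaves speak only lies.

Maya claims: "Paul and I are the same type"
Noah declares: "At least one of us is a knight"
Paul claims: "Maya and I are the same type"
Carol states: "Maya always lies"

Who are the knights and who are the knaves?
Maya is a knight.
Noah is a knight.
Paul is a knight.
Carol is a knave.

Verification:
- Maya (knight) says "Paul and I are the same type" - this is TRUE because Maya is a knight and Paul is a knight.
- Noah (knight) says "At least one of us is a knight" - this is TRUE because Maya, Noah, and Paul are knights.
- Paul (knight) says "Maya and I are the same type" - this is TRUE because Paul is a knight and Maya is a knight.
- Carol (knave) says "Maya always lies" - this is FALSE (a lie) because Maya is a knight.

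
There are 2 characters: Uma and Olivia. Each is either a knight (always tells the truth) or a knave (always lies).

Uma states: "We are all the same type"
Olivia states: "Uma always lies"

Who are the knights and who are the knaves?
Uma is a knave.
Olivia is a knight.

Verification:
- Uma (knave) says "We are all the same type" - this is FALSE (a lie) because Olivia is a knight and Uma is a knave.
- Olivia (knight) says "Uma always lies" - this is TRUE because Uma is a knave.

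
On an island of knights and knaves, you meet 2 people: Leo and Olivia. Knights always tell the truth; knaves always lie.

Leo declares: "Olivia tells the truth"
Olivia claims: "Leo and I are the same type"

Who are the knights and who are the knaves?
Leo is a knight.
Olivia is a knight.

Verification:
- Leo (knight) says "Olivia tells the truth" - this is TRUE because Olivia is a knight.
- Olivia (knight) says "Leo and I are the same type" - this is TRUE because Olivia is a knight and Leo is a knight.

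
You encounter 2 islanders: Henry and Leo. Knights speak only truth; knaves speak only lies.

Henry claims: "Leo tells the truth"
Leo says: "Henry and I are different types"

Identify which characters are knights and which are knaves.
Henry is a knave.
Leo is a knave.

Verification:
- Henry (knave) says "Leo tells the truth" - this is FALSE (a lie) because Leo is a knave.
- Leo (knave) says "Henry and I are different types" - this is FALSE (a lie) because Leo is a knave and Henry is a knave.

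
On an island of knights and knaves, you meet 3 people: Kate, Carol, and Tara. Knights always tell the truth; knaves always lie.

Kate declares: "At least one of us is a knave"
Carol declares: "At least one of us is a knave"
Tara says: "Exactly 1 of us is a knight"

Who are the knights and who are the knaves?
Kate is a knight.
Carol is a knight.
Tara is a knave.

Verification:
- Kate (knight) says "At least one of us is a knave" - this is TRUE because Tara is a knave.
- Carol (knight) says "At least one of us is a knave" - this is TRUE because Tara is a knave.
- Tara (knave) says "Exactly 1 of us is a knight" - this is FALSE (a lie) because there are 2 knights.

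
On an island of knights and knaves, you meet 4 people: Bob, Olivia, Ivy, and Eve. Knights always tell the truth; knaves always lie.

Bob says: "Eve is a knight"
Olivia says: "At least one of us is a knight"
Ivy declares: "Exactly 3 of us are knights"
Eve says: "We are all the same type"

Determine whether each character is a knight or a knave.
Bob is a knave.
Olivia is a knight.
Ivy is a knave.
Eve is a knave.

Verification:
- Bob (knave) says "Eve is a knight" - this is FALSE (a lie) because Eve is a knave.
- Olivia (knight) says "At least one of us is a knight" - this is TRUE because Olivia is a knight.
- Ivy (knave) says "Exactly 3 of us are knights" - this is FALSE (a lie) because there are 1 knights.
- Eve (knave) says "We are all the same type" - this is FALSE (a lie) because Olivia is a knight and Bob, Ivy, and Eve are knaves.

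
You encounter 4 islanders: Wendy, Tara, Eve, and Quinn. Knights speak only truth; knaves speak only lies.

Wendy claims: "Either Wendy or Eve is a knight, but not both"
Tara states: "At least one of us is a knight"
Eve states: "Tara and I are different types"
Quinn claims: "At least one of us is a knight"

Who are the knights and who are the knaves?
Wendy is a knave.
Tara is a knave.
Eve is a knave.
Quinn is a knave.

Verification:
- Wendy (knave) says "Either Wendy or Eve is a knight, but not both" - this is FALSE (a lie) because Wendy is a knave and Eve is a knave.
- Tara (knave) says "At least one of us is a knight" - this is FALSE (a lie) because no one is a knight.
- Eve (knave) says "Tara and I are different types" - this is FALSE (a lie) because Eve is a knave and Tara is a knave.
- Quinn (knave) says "At least one of us is a knight" - this is FALSE (a lie) because no one is a knight.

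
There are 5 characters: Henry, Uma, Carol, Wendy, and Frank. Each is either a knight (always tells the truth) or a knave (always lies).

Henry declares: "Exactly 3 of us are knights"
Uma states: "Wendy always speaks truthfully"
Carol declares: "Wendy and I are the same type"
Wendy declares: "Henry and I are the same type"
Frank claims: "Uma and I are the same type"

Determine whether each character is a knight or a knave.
Henry is a knight.
Uma is a knight.
Carol is a knave.
Wendy is a knight.
Frank is a knave.

Verification:
- Henry (knight) says "Exactly 3 of us are knights" - this is TRUE because there are 3 knights.
- Uma (knight) says "Wendy always speaks truthfully" - this is TRUE because Wendy is a knight.
- Carol (knave) says "Wendy and I are the same type" - this is FALSE (a lie) because Carol is a knave and Wendy is a knight.
- Wendy (knight) says "Henry and I are the same type" - this is TRUE because Wendy is a knight and Henry is a knight.
- Frank (knave) says "Uma and I are the same type" - this is FALSE (a lie) because Frank is a knave and Uma is a knight.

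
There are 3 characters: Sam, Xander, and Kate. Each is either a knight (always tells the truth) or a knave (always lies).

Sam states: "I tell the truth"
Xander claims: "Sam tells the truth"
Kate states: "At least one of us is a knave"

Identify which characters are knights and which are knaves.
Sam is a knave.
Xander is a knave.
Kate is a knight.

Verification:
- Sam (knave) says "I tell the truth" - this is FALSE (a lie) because Sam is a knave.
- Xander (knave) says "Sam tells the truth" - this is FALSE (a lie) because Sam is a knave.
- Kate (knight) says "At least one of us is a knave" - this is TRUE because Sam and Xander are knaves.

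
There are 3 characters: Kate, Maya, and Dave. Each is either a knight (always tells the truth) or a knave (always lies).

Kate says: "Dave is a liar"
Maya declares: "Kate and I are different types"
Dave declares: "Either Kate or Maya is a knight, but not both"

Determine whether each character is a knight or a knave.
Kate is a knave.
Maya is a knight.
Dave is a knight.

Verification:
- Kate (knave) says "Dave is a liar" - this is FALSE (a lie) because Dave is a knight.
- Maya (knight) says "Kate and I are different types" - this is TRUE because Maya is a knight and Kate is a knave.
- Dave (knight) says "Either Kate or Maya is a knight, but not both" - this is TRUE because Kate is a knave and Maya is a knight.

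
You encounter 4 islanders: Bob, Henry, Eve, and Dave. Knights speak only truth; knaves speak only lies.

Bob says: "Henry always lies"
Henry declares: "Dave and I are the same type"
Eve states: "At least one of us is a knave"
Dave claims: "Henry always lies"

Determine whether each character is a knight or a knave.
Bob is a knight.
Henry is a knave.
Eve is a knight.
Dave is a knight.

Verification:
- Bob (knight) says "Henry always lies" - this is TRUE because Henry is a knave.
- Henry (knave) says "Dave and I are the same type" - this is FALSE (a lie) because Henry is a knave and Dave is a knight.
- Eve (knight) says "At least one of us is a knave" - this is TRUE because Henry is a knave.
- Dave (knight) says "Henry always lies" - this is TRUE because Henry is a knave.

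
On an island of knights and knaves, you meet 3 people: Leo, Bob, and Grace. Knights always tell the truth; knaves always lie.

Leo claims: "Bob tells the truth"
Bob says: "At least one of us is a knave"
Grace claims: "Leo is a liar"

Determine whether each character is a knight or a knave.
Leo is a knight.
Bob is a knight.
Grace is a knave.

Verification:
- Leo (knight) says "Bob tells the truth" - this is TRUE because Bob is a knight.
- Bob (knight) says "At least one of us is a knave" - this is TRUE because Grace is a knave.
- Grace (knave) says "Leo is a liar" - this is FALSE (a lie) because Leo is a knight.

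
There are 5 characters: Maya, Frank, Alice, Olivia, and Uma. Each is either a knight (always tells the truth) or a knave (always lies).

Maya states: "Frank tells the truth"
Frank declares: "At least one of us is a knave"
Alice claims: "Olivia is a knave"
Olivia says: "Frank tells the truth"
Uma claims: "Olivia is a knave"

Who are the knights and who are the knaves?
Maya is a knight.
Frank is a knight.
Alice is a knave.
Olivia is a knight.
Uma is a knave.

Verification:
- Maya (knight) says "Frank tells the truth" - this is TRUE because Frank is a knight.
- Frank (knight) says "At least one of us is a knave" - this is TRUE because Alice and Uma are knaves.
- Alice (knave) says "Olivia is a knave" - this is FALSE (a lie) because Olivia is a knight.
- Olivia (knight) says "Frank tells the truth" - this is TRUE because Frank is a knight.
- Uma (knave) says "Olivia is a knave" - this is FALSE (a lie) because Olivia is a knight.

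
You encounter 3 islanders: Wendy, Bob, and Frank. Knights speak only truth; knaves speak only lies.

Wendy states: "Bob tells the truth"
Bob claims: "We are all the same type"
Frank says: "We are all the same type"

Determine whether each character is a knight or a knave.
Wendy is a knight.
Bob is a knight.
Frank is a knight.

Verification:
- Wendy (knight) says "Bob tells the truth" - this is TRUE because Bob is a knight.
- Bob (knight) says "We are all the same type" - this is TRUE because Wendy, Bob, and Frank are knights.
- Frank (knight) says "We are all the same type" - this is TRUE because Wendy, Bob, and Frank are knights.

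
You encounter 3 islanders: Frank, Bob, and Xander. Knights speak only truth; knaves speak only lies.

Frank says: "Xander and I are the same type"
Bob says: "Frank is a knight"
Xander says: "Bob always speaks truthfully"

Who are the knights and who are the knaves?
Frank is a knight.
Bob is a knight.
Xander is a knight.

Verification:
- Frank (knight) says "Xander and I are the same type" - this is TRUE because Frank is a knight and Xander is a knight.
- Bob (knight) says "Frank is a knight" - this is TRUE because Frank is a knight.
- Xander (knight) says "Bob always speaks truthfully" - this is TRUE because Bob is a knight.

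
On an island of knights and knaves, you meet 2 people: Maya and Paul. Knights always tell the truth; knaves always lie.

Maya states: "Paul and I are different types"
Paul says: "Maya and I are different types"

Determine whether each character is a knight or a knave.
Maya is a knave.
Paul is a knave.

Verification:
- Maya (knave) says "Paul and I are different types" - this is FALSE (a lie) because Maya is a knave and Paul is a knave.
- Paul (knave) says "Maya and I are different types" - this is FALSE (a lie) because Paul is a knave and Maya is a knave.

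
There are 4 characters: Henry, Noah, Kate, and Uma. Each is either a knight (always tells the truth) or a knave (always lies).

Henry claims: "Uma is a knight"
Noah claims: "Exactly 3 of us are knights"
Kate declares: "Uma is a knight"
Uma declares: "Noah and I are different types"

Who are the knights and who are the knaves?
Henry is a knave.
Noah is a knave.
Kate is a knave.
Uma is a knave.

Verification:
- Henry (knave) says "Uma is a knight" - this is FALSE (a lie) because Uma is a knave.
- Noah (knave) says "Exactly 3 of us are knights" - this is FALSE (a lie) because there are 0 knights.
- Kate (knave) says "Uma is a knight" - this is FALSE (a lie) because Uma is a knave.
- Uma (knave) says "Noah and I are different types" - this is FALSE (a lie) because Uma is a knave and Noah is a knave.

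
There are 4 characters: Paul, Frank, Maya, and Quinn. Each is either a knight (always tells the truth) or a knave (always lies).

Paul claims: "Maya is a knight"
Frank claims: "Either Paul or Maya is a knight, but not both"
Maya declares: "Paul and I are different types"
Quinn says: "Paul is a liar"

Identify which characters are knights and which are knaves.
Paul is a knave.
Frank is a knave.
Maya is a knave.
Quinn is a knight.

Verification:
- Paul (knave) says "Maya is a knight" - this is FALSE (a lie) because Maya is a knave.
- Frank (knave) says "Either Paul or Maya is a knight, but not both" - this is FALSE (a lie) because Paul is a knave and Maya is a knave.
- Maya (knave) says "Paul and I are different types" - this is FALSE (a lie) because Maya is a knave and Paul is a knave.
- Quinn (knight) says "Paul is a liar" - this is TRUE because Paul is a knave.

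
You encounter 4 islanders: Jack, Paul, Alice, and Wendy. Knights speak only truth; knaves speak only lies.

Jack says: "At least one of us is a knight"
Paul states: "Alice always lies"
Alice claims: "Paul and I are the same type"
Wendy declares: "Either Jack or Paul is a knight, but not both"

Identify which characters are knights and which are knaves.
Jack is a knight.
Paul is a knight.
Alice is a knave.
Wendy is a knave.

Verification:
- Jack (knight) says "At least one of us is a knight" - this is TRUE because Jack and Paul are knights.
- Paul (knight) says "Alice always lies" - this is TRUE because Alice is a knave.
- Alice (knave) says "Paul and I are the same type" - this is FALSE (a lie) because Alice is a knave and Paul is a knight.
- Wendy (knave) says "Either Jack or Paul is a knight, but not both" - this is FALSE (a lie) because Jack is a knight and Paul is a knight.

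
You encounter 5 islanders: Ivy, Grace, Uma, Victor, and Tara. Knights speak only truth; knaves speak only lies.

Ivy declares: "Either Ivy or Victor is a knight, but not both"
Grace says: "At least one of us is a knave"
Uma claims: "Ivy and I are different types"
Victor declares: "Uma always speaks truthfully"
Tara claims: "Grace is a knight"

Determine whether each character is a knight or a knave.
Ivy is a knave.
Grace is a knight.
Uma is a knave.
Victor is a knave.
Tara is a knight.

Verification:
- Ivy (knave) says "Either Ivy or Victor is a knight, but not both" - this is FALSE (a lie) because Ivy is a knave and Victor is a knave.
- Grace (knight) says "At least one of us is a knave" - this is TRUE because Ivy, Uma, and Victor are knaves.
- Uma (knave) says "Ivy and I are different types" - this is FALSE (a lie) because Uma is a knave and Ivy is a knave.
- Victor (knave) says "Uma always speaks truthfully" - this is FALSE (a lie) because Uma is a knave.
- Tara (knight) says "Grace is a knight" - this is TRUE because Grace is a knight.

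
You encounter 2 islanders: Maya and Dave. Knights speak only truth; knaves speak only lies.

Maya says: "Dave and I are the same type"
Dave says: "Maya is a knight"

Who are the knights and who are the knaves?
Maya is a knight.
Dave is a knight.

Verification:
- Maya (knight) says "Dave and I are the same type" - this is TRUE because Maya is a knight and Dave is a knight.
- Dave (knight) says "Maya is a knight" - this is TRUE because Maya is a knight.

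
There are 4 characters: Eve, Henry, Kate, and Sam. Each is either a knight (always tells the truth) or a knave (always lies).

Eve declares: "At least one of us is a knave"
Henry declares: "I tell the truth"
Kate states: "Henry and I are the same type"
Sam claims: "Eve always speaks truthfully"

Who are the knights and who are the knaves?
Eve is a knight.
Henry is a knight.
Kate is a knave.
Sam is a knight.

Verification:
- Eve (knight) says "At least one of us is a knave" - this is TRUE because Kate is a knave.
- Henry (knight) says "I tell the truth" - this is TRUE because Henry is a knight.
- Kate (knave) says "Henry and I are the same type" - this is FALSE (a lie) because Kate is a knave and Henry is a knight.
- Sam (knight) says "Eve always speaks truthfully" - this is TRUE because Eve is a knight.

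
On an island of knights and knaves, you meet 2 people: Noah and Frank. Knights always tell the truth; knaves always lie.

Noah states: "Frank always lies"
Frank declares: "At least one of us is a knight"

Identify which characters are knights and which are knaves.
Noah is a knave.
Frank is a knight.

Verification:
- Noah (knave) says "Frank always lies" - this is FALSE (a lie) because Frank is a knight.
- Frank (knight) says "At least one of us is a knight" - this is TRUE because Frank is a knight.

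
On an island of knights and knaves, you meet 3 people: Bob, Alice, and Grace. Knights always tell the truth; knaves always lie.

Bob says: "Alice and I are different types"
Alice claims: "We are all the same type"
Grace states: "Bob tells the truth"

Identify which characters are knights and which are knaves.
Bob is a knight.
Alice is a knave.
Grace is a knight.

Verification:
- Bob (knight) says "Alice and I are different types" - this is TRUE because Bob is a knight and Alice is a knave.
- Alice (knave) says "We are all the same type" - this is FALSE (a lie) because Bob and Grace are knights and Alice is a knave.
- Grace (knight) says "Bob tells the truth" - this is TRUE because Bob is a knight.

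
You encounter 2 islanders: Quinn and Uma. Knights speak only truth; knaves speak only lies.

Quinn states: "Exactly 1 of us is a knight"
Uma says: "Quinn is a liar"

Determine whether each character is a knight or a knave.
Quinn is a knight.
Uma is a knave.

Verification:
- Quinn (knight) says "Exactly 1 of us is a knight" - this is TRUE because there are 1 knights.
- Uma (knave) says "Quinn is a liar" - this is FALSE (a lie) because Quinn is a knight.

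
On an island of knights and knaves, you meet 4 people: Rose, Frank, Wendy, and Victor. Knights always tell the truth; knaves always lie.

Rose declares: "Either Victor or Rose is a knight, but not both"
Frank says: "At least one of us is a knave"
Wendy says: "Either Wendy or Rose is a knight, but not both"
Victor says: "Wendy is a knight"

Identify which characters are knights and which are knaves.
Rose is a knave.
Frank is a knight.
Wendy is a knave.
Victor is a knave.

Verification:
- Rose (knave) says "Either Victor or Rose is a knight, but not both" - this is FALSE (a lie) because Victor is a knave and Rose is a knave.
- Frank (knight) says "At least one of us is a knave" - this is TRUE because Rose, Wendy, and Victor are knaves.
- Wendy (knave) says "Either Wendy or Rose is a knight, but not both" - this is FALSE (a lie) because Wendy is a knave and Rose is a knave.
- Victor (knave) says "Wendy is a knight" - this is FALSE (a lie) because Wendy is a knave.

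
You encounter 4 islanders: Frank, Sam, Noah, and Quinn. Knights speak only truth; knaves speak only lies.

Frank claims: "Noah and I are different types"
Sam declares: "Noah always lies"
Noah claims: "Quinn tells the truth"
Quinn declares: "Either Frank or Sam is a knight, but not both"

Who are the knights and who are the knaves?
Frank is a knight.
Sam is a knight.
Noah is a knave.
Quinn is a knave.

Verification:
- Frank (knight) says "Noah and I are different types" - this is TRUE because Frank is a knight and Noah is a knave.
- Sam (knight) says "Noah always lies" - this is TRUE because Noah is a knave.
- Noah (knave) says "Quinn tells the truth" - this is FALSE (a lie) because Quinn is a knave.
- Quinn (knave) says "Either Frank or Sam is a knight, but not both" - this is FALSE (a lie) because Frank is a knight and Sam is a knight.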